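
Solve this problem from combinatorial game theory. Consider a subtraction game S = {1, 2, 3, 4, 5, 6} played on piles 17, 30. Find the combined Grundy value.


Subtraction set: {1, 2, 3, 4, 5, 6}
For this subtraction set, G(n) = n mod 7 (period = max + 1 = 7).
Pile 1 (size 17): G(17) = 17 mod 7 = 3
Pile 2 (size 30): G(30) = 30 mod 7 = 2
Total Grundy value = XOR of all: 3 XOR 2 = 1

1


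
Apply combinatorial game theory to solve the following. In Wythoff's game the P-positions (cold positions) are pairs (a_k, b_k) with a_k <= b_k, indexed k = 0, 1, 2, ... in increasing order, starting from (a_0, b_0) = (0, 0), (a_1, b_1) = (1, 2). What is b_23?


By Wythoff's theorem, a_k = floor(k * phi) and b_k = floor(k * phi^2) = a_k + k, where phi = (1 + sqrt(5))/2 is the golden ratio.
phi = (1 + sqrt(5))/2 = 1.618034
phi^2 = phi + 1 = 2.618034
k = 23
k * phi^2 = 23 * 2.618034 = 60.214782
b_23 = floor(k * phi^2) = 60 (check: a_23 + k = 37 + 23 = 60)

60


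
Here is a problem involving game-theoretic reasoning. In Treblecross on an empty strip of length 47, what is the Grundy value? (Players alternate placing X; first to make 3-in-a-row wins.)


Treblecross: place X on empty cells; 3-in-a-row wins.
Playing within two cells of an existing X lets the opponent win at once, so sensible play treats the cells i-2..i+2 around each X as dead. The player left with no safe cell loses, so this is a normal-play take-away game on strips of safe cells.
Placing X at cell i (0-indexed) of a strip of k safe cells leaves independent strips of sizes max(0, i-2) and max(0, k-i-3). Hence G(k) = mex{ G(max(0,i-2)) XOR G(max(0,k-i-3)) : 0 <= i < k }, with G(0) = 0.
G(1): splits (0,0):0^0=0 -> mex({0}) = 1
G(2): splits (0,0):0^0=0 -> mex({0}) = 1
G(3): splits (0,0):0^0=0 -> mex({0}) = 1
G(4): splits (0,1):0^1=1 (0,0):0^0=0 -> mex({0, 1}) = 2
G(5): splits (0,2):0^1=1 (0,1):0^1=1 (0,0):0^0=0 -> mex({0, 1}) = 2
G(6) = mex({1}) = 0
G(7) = mex({0, 1, 2}) = 3
G(8) = mex({0, 1, 2}) = 3
G(9) = mex({0, 2}) = 1
G(10) = mex({0, 2, 3}) = 1
G(11) = mex({0, 3}) = 1
G(12) = mex({1, 3}) = 0
G(13) = mex({0, 1, 2, 3}) = 4
G(14) = mex({0, 1, 2}) = 3
G(15) = mex({0, 1, 2}) = 3
G(16) = mex({0, 1, 2, 4}) = 3
G(17) = mex({0, 1, 3, 4}) = 2
G(18) = mex({0, 1, 3, 4}) = 2
G(19) = mex({0, 1, 3, 5}) = 2
G(20) = mex({0, 1, 2, 3, 5}) = 4
G(21) = mex({0, 1, 2, 3, 5}) = 4
G(22) = mex({1, 2, 6}) = 0
G(23) = mex({0, 1, 2, 3, 4, 6}) = 5
G(24) = mex({0, 1, 2, 3, 4}) = 5
G(25) = mex({0, 1, 3, 4, 7}) = 2
G(26) = mex({0, 1, 3, 4, 5, 7}) = 2
G(27) = mex({0, 1, 3, 5}) = 2
G(28) = mex({0, 1, 2, 5}) = 3
G(29) = mex({0, 1, 2, 4, 5, 6}) = 3
G(30) = mex({1, 2, 4, 6}) = 0
G(31) = mex({0, 1, 2, 3, 4, 6}) = 5
G(32) = mex({1, 2, 3, 4, 7}) = 0
G(33) = mex({0, 3, 7}) = 1
G(34) = mex({0, 2, 3, 5, 7}) = 1
G(35) = mex({0, 2, 3, 5, 6}) = 1
G(36) = mex({0, 1, 2, 5, 6}) = 3
G(37) = mex({0, 1, 2, 4, 5, 6}) = 3
G(38) = mex({0, 1, 2, 4}) = 3
G(39) = mex({0, 1, 2, 3, 4, 7}) = 5
G(40) = mex({0, 1, 2, 3, 4, 5, 7}) = 6
G(41) = mex({0, 1, 2, 3, 5, 7}) = 4
G(42) = mex({0, 1, 2, 3, 5, 6, 7}) = 4
G(43) = mex({0, 2, 3, 5, 6}) = 1
G(44) = mex({1, 2, 3, 4, 5, 6}) = 0
G(45) = mex({0, 1, 2, 3, 4, 6, 7}) = 5
G(46) = mex({0, 1, 2, 3, 4, 7}) = 5
G(47) = mex({0, 1, 2, 3, 4, 5, 7}) = 6
Therefore G(47) = 6.

6


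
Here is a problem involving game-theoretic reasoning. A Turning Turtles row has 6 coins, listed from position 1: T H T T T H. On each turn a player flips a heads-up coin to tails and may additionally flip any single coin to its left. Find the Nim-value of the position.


Coins: T H T T T H
Key fact: a single head at position k behaves exactly like a Nim heap of size k (turning it to T and optionally flipping a coin at j < k corresponds to moving the heap from k to j, or to 0), and heads combine as a disjunctive sum (two heads at the same place would cancel, matching j XOR j = 0). So the Nim-value is the XOR of the 1-indexed positions of the heads.
Face-up positions (1-indexed): [2, 6]
XOR 0 with 2: 0 XOR 2 = 2
XOR 2 with 6: 2 XOR 6 = 4
Nim-value = 4

4


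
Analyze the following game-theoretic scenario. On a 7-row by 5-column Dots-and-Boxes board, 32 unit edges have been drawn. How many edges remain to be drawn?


Grid: 7 x 5 boxes, i.e. 8 rows and 6 columns of dots.
Horizontal edges: (rows + 1) * cols = 8 * 5 = 40
Vertical edges: rows * (cols + 1) = 7 * 6 = 42
Total edges: 40 + 42 = 82
Edges drawn: 32
Remaining: 82 - 32 = 50

50


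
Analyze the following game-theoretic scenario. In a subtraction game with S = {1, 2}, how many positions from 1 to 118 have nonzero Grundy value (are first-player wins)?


Subtraction set S = {1, 2}, so G(n) = n mod 3.
G(n) = 0 when n is a multiple of 3.
Multiples of 3 in [1, 118]: 39
N-positions (nonzero Grundy) = 118 - 39 = 79

79


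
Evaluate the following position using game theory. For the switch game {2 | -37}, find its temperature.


The game is {2 | -37}, a switch {a | b} with numbers a > b.
Cooling {a | b} by t gives {a - t | b + t}, which stops being hot when a - t = b + t, i.e. at t = (a - b)/2. So the temperature of a switch is (a - b)/2.
Temperature = (Left option - Right option) / 2
= (2 - (-37)) / 2
= 39 / 2
= 39/2

39/2


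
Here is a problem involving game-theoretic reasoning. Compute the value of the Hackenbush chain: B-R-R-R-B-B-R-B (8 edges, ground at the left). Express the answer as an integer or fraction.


Edges (from ground): B-R-R-R-B-B-R-B
By Berlekamp's sign-expansion rule, a Blue-Red Hackenbush stalk has the value of the surreal number whose sign sequence is the edge sequence with B -> + and R -> -.
Sign sequence: +---++-+
Trace the sign expansion in the surreal number tree, starting from 0:
Edge 1: B (sign +) -> bounds (0, +inf), value = 1
Edge 2: R (sign -) -> bounds (0, 1), value = 1/2
Edge 3: R (sign -) -> bounds (0, 1/2), value = 1/4
Edge 4: R (sign -) -> bounds (0, 1/4), value = 1/8
Edge 5: B (sign +) -> bounds (1/8, 1/4), value = 3/16
Edge 6: B (sign +) -> bounds (3/16, 1/4), value = 7/32
Edge 7: R (sign -) -> bounds (3/16, 7/32), value = 13/64
Edge 8: B (sign +) -> bounds (13/64, 7/32), value = 27/128
Game value = 27/128

27/128


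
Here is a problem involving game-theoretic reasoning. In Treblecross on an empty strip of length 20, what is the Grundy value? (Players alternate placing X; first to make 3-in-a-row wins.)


Treblecross: place X on empty cells; 3-in-a-row wins.
Playing within two cells of an existing X lets the opponent win at once, so sensible play treats the cells i-2..i+2 around each X as dead. The player left with no safe cell loses, so this is a normal-play take-away game on strips of safe cells.
Placing X at cell i (0-indexed) of a strip of k safe cells leaves independent strips of sizes max(0, i-2) and max(0, k-i-3). Hence G(k) = mex{ G(max(0,i-2)) XOR G(max(0,k-i-3)) : 0 <= i < k }, with G(0) = 0.
G(1): splits (0,0):0^0=0 -> mex({0}) = 1
G(2): splits (0,0):0^0=0 -> mex({0}) = 1
G(3): splits (0,0):0^0=0 -> mex({0}) = 1
G(4): splits (0,1):0^1=1 (0,0):0^0=0 -> mex({0, 1}) = 2
G(5): splits (0,2):0^1=1 (0,1):0^1=1 (0,0):0^0=0 -> mex({0, 1}) = 2
G(6) = mex({1}) = 0
G(7) = mex({0, 1, 2}) = 3
G(8) = mex({0, 1, 2}) = 3
G(9) = mex({0, 2}) = 1
G(10) = mex({0, 2, 3}) = 1
G(11) = mex({0, 3}) = 1
G(12) = mex({1, 3}) = 0
G(13) = mex({0, 1, 2, 3}) = 4
G(14) = mex({0, 1, 2}) = 3
G(15) = mex({0, 1, 2}) = 3
G(16) = mex({0, 1, 2, 4}) = 3
G(17) = mex({0, 1, 3, 4}) = 2
G(18) = mex({0, 1, 3, 4}) = 2
G(19) = mex({0, 1, 3, 5}) = 2
G(20) = mex({0, 1, 2, 3, 5}) = 4
Therefore G(20) = 4.

4


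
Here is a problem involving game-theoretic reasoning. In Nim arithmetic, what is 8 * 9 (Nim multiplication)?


Nim multiplication is bilinear over XOR: (u XOR v) * w = (u*w) XOR (v*w).
So we split each operand into its bit components and XOR the pairwise Nim products.
8 = 8 (as XOR of powers of 2).
9 = 1 + 8 (as XOR of powers of 2).
Using the standard Nim-product table on single bits:
  2*2 = 3,   2*4 = 8,   2*8 = 12,
  4*4 = 6,   4*8 = 11,  8*8 = 13,
and  1*x = x (identity), k*l = l*k (commutative).
Pairwise Nim products:
  8 * 1 = 8
  8 * 8 = 13
XOR them: 8 XOR 13 = 5.
Result: 8 * 9 = 5 (in Nim).

5


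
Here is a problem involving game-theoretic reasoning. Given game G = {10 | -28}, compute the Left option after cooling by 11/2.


Original game: {10 | -28} (a switch {a | b} with a > b).
Cooling by t (for t below the temperature (a - b)/2 = 19) taxes each move by t: {a | b} cooled by t is {a - t | b + t}.
Cooling amount: t = 11/2
Cooled Left option: 10 - 11/2 = 9/2
Cooled Right option: -28 + 11/2 = -45/2
Cooled game: {9/2 | -45/2}
Left option = 9/2

9/2


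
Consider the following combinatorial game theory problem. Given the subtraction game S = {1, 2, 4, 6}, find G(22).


The subtraction set is S = {1, 2, 4, 6}.
G(k) = mex{ G(k - s) : s in S, s <= k }. We compute iteratively: G(0) = 0.
G(1) = mex({0}) = 1
G(2) = mex({0, 1}) = 2
G(3) = mex({1, 2}) = 0
G(4) = mex({0, 2}) = 1
G(5) = mex({0, 1}) = 2
G(6) = mex({0, 1, 2}) = 3
G(7) = mex({0, 1, 2, 3}) = 4
G(8) = mex({1, 2, 3, 4}) = 0
G(9) = mex({0, 2, 4}) = 1
G(10) = mex({0, 1, 3}) = 2
G(11) = mex({1, 2, 4}) = 0
G(12) = mex({0, 2, 3}) = 1
G(13) = mex({0, 1, 4}) = 2
Observe that G(8)..G(13) = 0, 1, 2, 0, 1, 2 repeats G(0)..G(5) = 0, 1, 2, 0, 1, 2.
For k >= max(S) = 6, G(k) is determined by the previous 6 values G(k-6)..G(k-1); a window of 6 consecutive values has recurred shifted by 8, so by induction G(k + 8) = G(k) for all k >= 0: the sequence is periodic from the start with period 8.
One period: G(0..7) = 0, 1, 2, 0, 1, 2, 3, 4.
22 mod 8 = 6, so G(22) = G(6) = 3.

3


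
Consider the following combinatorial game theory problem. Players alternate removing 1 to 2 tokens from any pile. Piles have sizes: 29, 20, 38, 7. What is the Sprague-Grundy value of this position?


Subtraction set: {1, 2}
For this subtraction set, G(n) = n mod 3 (period = max + 1 = 3).
Pile 1 (size 29): G(29) = 29 mod 3 = 2
Pile 2 (size 20): G(20) = 20 mod 3 = 2
Pile 3 (size 38): G(38) = 38 mod 3 = 2
Pile 4 (size 7): G(7) = 7 mod 3 = 1
Total Grundy value = XOR of all: 2 XOR 2 XOR 2 XOR 1 = 3

3


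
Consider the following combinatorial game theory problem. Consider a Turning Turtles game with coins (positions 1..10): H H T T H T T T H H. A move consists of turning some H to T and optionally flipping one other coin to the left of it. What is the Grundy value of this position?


Coins: H H T T H T T T H H
Key fact: a single head at position k behaves exactly like a Nim heap of size k (turning it to T and optionally flipping a coin at j < k corresponds to moving the heap from k to j, or to 0), and heads combine as a disjunctive sum (two heads at the same place would cancel, matching j XOR j = 0). So the Nim-value is the XOR of the 1-indexed positions of the heads.
Face-up positions (1-indexed): [1, 2, 5, 9, 10]
XOR 0 with 1: 0 XOR 1 = 1
XOR 1 with 2: 1 XOR 2 = 3
XOR 3 with 5: 3 XOR 5 = 6
XOR 6 with 9: 6 XOR 9 = 15
XOR 15 with 10: 15 XOR 10 = 5
Nim-value = 5

5


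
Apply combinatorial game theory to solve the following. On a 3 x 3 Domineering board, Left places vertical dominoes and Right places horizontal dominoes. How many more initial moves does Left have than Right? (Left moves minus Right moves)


Board is 3 x 3 (rows x cols).
Left (vertical) placements: (rows-1) * cols = 2 * 3 = 6
Right (horizontal) placements: rows * (cols-1) = 3 * 2 = 6
Advantage = Left - Right = 6 - 6 = 0

0


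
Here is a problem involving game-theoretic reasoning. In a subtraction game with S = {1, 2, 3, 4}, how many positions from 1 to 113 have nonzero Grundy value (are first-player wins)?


Subtraction set S = {1, 2, 3, 4}, so G(n) = n mod 5.
G(n) = 0 when n is a multiple of 5.
Multiples of 5 in [1, 113]: 22
N-positions (nonzero Grundy) = 113 - 22 = 91

91


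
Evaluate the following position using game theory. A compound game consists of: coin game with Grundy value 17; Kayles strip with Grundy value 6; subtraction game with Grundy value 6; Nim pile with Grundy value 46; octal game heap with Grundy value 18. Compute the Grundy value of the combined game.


By the Sprague-Grundy theorem, the Grundy value of a sum of games is the XOR of individual Grundy values.
coin game: Grundy value = 17. Running XOR: 0 XOR 17 = 17
Kayles strip: Grundy value = 6. Running XOR: 17 XOR 6 = 23
subtraction game: Grundy value = 6. Running XOR: 23 XOR 6 = 17
Nim pile: Grundy value = 46. Running XOR: 17 XOR 46 = 63
octal game heap: Grundy value = 18. Running XOR: 63 XOR 18 = 45
The combined Grundy value is 45.

45


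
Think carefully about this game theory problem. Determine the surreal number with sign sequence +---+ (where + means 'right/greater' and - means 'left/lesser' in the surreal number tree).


Sign expansion: +---+
Rule: track bounds (lo, hi), initially (-inf, +inf). On '+', the current value becomes lo and we move to the simplest number in (value, hi): value + 1 if hi = +inf, otherwise the midpoint (value + hi)/2. On '-', the current value becomes hi and we move to value - 1 if lo = -inf, otherwise the midpoint (lo + value)/2.
Start at 0.
Step 1: sign = +, move right. Bounds: (0, +inf). Value = 1
Step 2: sign = -, move left. Bounds: (0, 1). Value = 1/2
Step 3: sign = -, move left. Bounds: (0, 1/2). Value = 1/4
Step 4: sign = -, move left. Bounds: (0, 1/4). Value = 1/8
Step 5: sign = +, move right. Bounds: (1/8, 1/4). Value = 3/16
The surreal number with sign expansion +---+ is 3/16.

3/16


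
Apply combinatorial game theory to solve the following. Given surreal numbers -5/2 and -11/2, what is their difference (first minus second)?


x = -5/2, y = -11/2
Converting to common denominator: 2
x = -5/2, y = -11/2
x - y = -5/2 - -11/2 = 3

3


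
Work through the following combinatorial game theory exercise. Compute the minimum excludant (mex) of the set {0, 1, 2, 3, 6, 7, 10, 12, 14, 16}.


Set = {0, 1, 2, 3, 6, 7, 10, 12, 14, 16}
0 is in the set.
1 is in the set.
2 is in the set.
3 is in the set.
4 is NOT in the set. This is the mex.
mex = 4

4


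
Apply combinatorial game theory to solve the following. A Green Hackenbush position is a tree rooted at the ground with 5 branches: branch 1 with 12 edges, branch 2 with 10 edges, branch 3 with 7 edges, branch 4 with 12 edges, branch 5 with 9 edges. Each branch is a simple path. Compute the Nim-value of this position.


The tree has 5 branches from the ground vertex.
In Green Hackenbush, the Nim-value of a simple path of length k is k.
Branch 1: length 12, Nim-value = 12
Branch 2: length 10, Nim-value = 10
Branch 3: length 7, Nim-value = 7
Branch 4: length 12, Nim-value = 12
Branch 5: length 9, Nim-value = 9
Total Nim-value = XOR of all branch values:
0 XOR 12 = 12
12 XOR 10 = 6
6 XOR 7 = 1
1 XOR 12 = 13
13 XOR 9 = 4
Nim-value of the tree = 4

4


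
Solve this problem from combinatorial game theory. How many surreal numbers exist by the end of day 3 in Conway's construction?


Day 0: {|} = 0 is born. Count = 1.
Day n: the number of surreal numbers born by day n is 2^(n+1) - 1.
By day 0: 2^1 - 1 = 1
By day 1: 2^2 - 1 = 3
By day 2: 2^3 - 1 = 7
By day 3: 2^4 - 1 = 15
By day 3: 15 surreal numbers.

15


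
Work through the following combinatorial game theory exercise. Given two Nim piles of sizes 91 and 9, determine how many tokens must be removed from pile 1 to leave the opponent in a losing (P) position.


Piles: 91 and 9
Current XOR: 91 XOR 9 = 82 (non-zero, so this is an N-position).
To make the XOR zero, we need to find a move that balances the piles.
For pile 1 (size 91): target = 91 XOR 82 = 9
We reduce pile 1 from 91 to 9.
Tokens removed: 91 - 9 = 82
Verification: 9 XOR 9 = 0

82


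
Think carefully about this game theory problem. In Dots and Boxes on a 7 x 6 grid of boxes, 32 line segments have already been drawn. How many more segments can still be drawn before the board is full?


Grid: 7 x 6 boxes, i.e. 8 rows and 7 columns of dots.
Horizontal edges: (rows + 1) * cols = 8 * 6 = 48
Vertical edges: rows * (cols + 1) = 7 * 7 = 49
Total edges: 48 + 49 = 97
Edges drawn: 32
Remaining: 97 - 32 = 65

65


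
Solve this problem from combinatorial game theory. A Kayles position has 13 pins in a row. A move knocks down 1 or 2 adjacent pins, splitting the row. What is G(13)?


Kayles: a move removes 1 or 2 adjacent pins from a contiguous row.
Removing pins from a row of k leaves two independent rows (a, b) with a + b = k - 1 (one pin) or a + b = k - 2 (two pins); an end removal gives a = 0.
By Sprague-Grundy, G(k) = mex{ G(a) XOR G(b) } over all these splits. G(0) = 0.
G(1): splits (0,0):0^0=0 -> mex({0}) = 1
G(2): splits (0,1):0^1=1 (0,0):0^0=0 -> mex({0, 1}) = 2
G(3): splits (0,2):0^2=2 (1,1):1^1=0 (0,1):0^1=1 -> mex({0, 1, 2}) = 3
G(4): splits (0,3):0^3=3 (1,2):1^2=3 (0,2):0^2=2 (1,1):1^1=0 -> mex({0, 2, 3}) = 1
G(5): splits (0,4):0^1=1 (1,3):1^3=2 (2,2):2^2=0 (0,3):0^3=3 (1,2):1^2=3 -> mex({0, 1, 2, 3}) = 4
G(6) = mex({0, 1, 2, 4}) = 3
G(7) = mex({0, 1, 3, 4, 5}) = 2
G(8) = mex({0, 2, 3, 5, 6}) = 1
G(9) = mex({0, 1, 2, 3, 6, 7}) = 4
G(10) = mex({0, 1, 3, 4, 5, 7}) = 2
G(11) = mex({0, 1, 2, 3, 4, 5}) = 6
G(12) = mex({0, 1, 2, 3, 5, 6, 7}) = 4
G(13) = mex({0, 2, 3, 4, 6, 7}) = 1
Therefore G(13) = 1.

1


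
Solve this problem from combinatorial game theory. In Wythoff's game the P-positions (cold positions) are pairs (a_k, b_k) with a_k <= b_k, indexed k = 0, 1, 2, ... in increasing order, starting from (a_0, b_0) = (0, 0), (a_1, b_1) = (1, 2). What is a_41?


By Wythoff's theorem, a_k = floor(k * phi) and b_k = floor(k * phi^2) = a_k + k, where phi = (1 + sqrt(5))/2 is the golden ratio.
phi = (1 + sqrt(5))/2 = 1.618034
k = 41
k * phi = 41 * 1.618034 = 66.339394
a_41 = floor(k * phi) = 66

66


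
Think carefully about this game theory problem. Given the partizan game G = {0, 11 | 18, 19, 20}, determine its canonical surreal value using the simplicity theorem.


Left options: {0, 11}, max = 11
Right options: {18, 19, 20}, min = 18
All options are numbers and max(Left) < min(Right), so by the simplicity theorem the value is the simplest (earliest-born) number strictly between 11 and 18.
Integers 12 through 17 all lie strictly between 11 and 18.
Among integers, the simplest (lowest birthday = smallest |n|; 0 is born on day 0, +-n on day n) is 12.
No non-integer in the interval can be simpler: if x is a non-integer in the interval, then floor(x) or ceil(x) also lies in the interval (the interval contains an integer), and both are proper prefixes of x's sign expansion, i.e. born earlier. So the game value is 12.
Game value = 12

12


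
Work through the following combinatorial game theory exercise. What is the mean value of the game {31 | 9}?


Game = {31 | 9}, a switch {a | b} with numbers a > b.
Its thermograph has left wall a - t and right wall b + t, which meet at t = (a - b)/2, where both equal (a + b)/2. So the mast (mean value) is at (a + b)/2.
Mean = (31 + (9))/2 = 40/2 = 20

20


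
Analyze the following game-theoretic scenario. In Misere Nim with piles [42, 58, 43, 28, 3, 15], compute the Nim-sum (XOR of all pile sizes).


We need the XOR (exclusive or) of all pile sizes.
After XOR-ing pile 1 (size 42): 0 XOR 42 = 42
After XOR-ing pile 2 (size 58): 42 XOR 58 = 16
After XOR-ing pile 3 (size 43): 16 XOR 43 = 59
After XOR-ing pile 4 (size 28): 59 XOR 28 = 39
After XOR-ing pile 5 (size 3): 39 XOR 3 = 36
After XOR-ing pile 6 (size 15): 36 XOR 15 = 43
The Nim-value of this position is 43.

43


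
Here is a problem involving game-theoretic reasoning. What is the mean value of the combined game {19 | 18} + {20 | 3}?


G1 = {19 | 18}, G2 = {20 | 3}
Each is a switch {a | b} with numbers a > b; its mean value is (a + b)/2, and mean value is additive over game sums: m(G1 + G2) = m(G1) + m(G2).
Mean of G1 = (19 + (18))/2 = 37/2 = 37/2
Mean of G2 = (20 + (3))/2 = 23/2 = 23/2
Mean of G1 + G2 = 37/2 + 23/2 = 30

30


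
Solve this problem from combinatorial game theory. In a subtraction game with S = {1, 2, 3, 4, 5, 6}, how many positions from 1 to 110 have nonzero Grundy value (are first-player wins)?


Subtraction set S = {1, 2, 3, 4, 5, 6}, so G(n) = n mod 7.
G(n) = 0 when n is a multiple of 7.
Multiples of 7 in [1, 110]: 15
N-positions (nonzero Grundy) = 110 - 15 = 95

95


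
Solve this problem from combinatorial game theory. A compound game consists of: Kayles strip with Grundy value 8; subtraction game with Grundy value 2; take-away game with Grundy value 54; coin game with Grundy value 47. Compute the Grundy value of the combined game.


By the Sprague-Grundy theorem, the Grundy value of a sum of games is the XOR of individual Grundy values.
Kayles strip: Grundy value = 8. Running XOR: 0 XOR 8 = 8
subtraction game: Grundy value = 2. Running XOR: 8 XOR 2 = 10
take-away game: Grundy value = 54. Running XOR: 10 XOR 54 = 60
coin game: Grundy value = 47. Running XOR: 60 XOR 47 = 19
The combined Grundy value is 19.

19


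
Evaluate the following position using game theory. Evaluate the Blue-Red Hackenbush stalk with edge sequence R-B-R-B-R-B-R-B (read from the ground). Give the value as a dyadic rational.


Edges (from ground): R-B-R-B-R-B-R-B
By Berlekamp's sign-expansion rule, a Blue-Red Hackenbush stalk has the value of the surreal number whose sign sequence is the edge sequence with B -> + and R -> -.
Sign sequence: -+-+-+-+
Trace the sign expansion in the surreal number tree, starting from 0:
Edge 1: R (sign -) -> bounds (-inf, 0), value = -1
Edge 2: B (sign +) -> bounds (-1, 0), value = -1/2
Edge 3: R (sign -) -> bounds (-1, -1/2), value = -3/4
Edge 4: B (sign +) -> bounds (-3/4, -1/2), value = -5/8
Edge 5: R (sign -) -> bounds (-3/4, -5/8), value = -11/16
Edge 6: B (sign +) -> bounds (-11/16, -5/8), value = -21/32
Edge 7: R (sign -) -> bounds (-11/16, -21/32), value = -43/64
Edge 8: B (sign +) -> bounds (-43/64, -21/32), value = -85/128
Game value = -85/128

-85/128


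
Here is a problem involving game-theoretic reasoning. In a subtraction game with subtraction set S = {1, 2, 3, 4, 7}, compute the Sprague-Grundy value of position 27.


The subtraction set is S = {1, 2, 3, 4, 7}.
G(k) = mex{ G(k - s) : s in S, s <= k }. We compute iteratively: G(0) = 0.
G(1) = mex({0}) = 1
G(2) = mex({0, 1}) = 2
G(3) = mex({0, 1, 2}) = 3
G(4) = mex({0, 1, 2, 3}) = 4
G(5) = mex({1, 2, 3, 4}) = 0
G(6) = mex({0, 2, 3, 4}) = 1
G(7) = mex({0, 1, 3, 4}) = 2
G(8) = mex({0, 1, 2, 4}) = 3
G(9) = mex({0, 1, 2, 3}) = 4
G(10) = mex({1, 2, 3, 4}) = 0
G(11) = mex({0, 2, 3, 4}) = 1
Observe that G(5)..G(11) = 0, 1, 2, 3, 4, 0, 1 repeats G(0)..G(6) = 0, 1, 2, 3, 4, 0, 1.
For k >= max(S) = 7, G(k) is determined by the previous 7 values G(k-7)..G(k-1); a window of 7 consecutive values has recurred shifted by 5, so by induction G(k + 5) = G(k) for all k >= 0: the sequence is periodic from the start with period 5.
One period: G(0..4) = 0, 1, 2, 3, 4.
27 mod 5 = 2, so G(27) = G(2) = 2.

2


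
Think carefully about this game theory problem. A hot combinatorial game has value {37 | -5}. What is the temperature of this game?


The game is {37 | -5}, a switch {a | b} with numbers a > b.
Cooling {a | b} by t gives {a - t | b + t}, which stops being hot when a - t = b + t, i.e. at t = (a - b)/2. So the temperature of a switch is (a - b)/2.
Temperature = (Left option - Right option) / 2
= (37 - (-5)) / 2
= 42 / 2
= 21

21


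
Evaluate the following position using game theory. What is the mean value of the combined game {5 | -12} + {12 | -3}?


G1 = {5 | -12}, G2 = {12 | -3}
Each is a switch {a | b} with numbers a > b; its mean value is (a + b)/2, and mean value is additive over game sums: m(G1 + G2) = m(G1) + m(G2).
Mean of G1 = (5 + (-12))/2 = -7/2 = -7/2
Mean of G2 = (12 + (-3))/2 = 9/2 = 9/2
Mean of G1 + G2 = -7/2 + 9/2 = 1

1


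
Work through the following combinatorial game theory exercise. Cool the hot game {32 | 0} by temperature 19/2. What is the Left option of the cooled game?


Original game: {32 | 0} (a switch {a | b} with a > b).
Cooling by t (for t below the temperature (a - b)/2 = 16) taxes each move by t: {a | b} cooled by t is {a - t | b + t}.
Cooling amount: t = 19/2
Cooled Left option: 32 - 19/2 = 45/2
Cooled Right option: 0 + 19/2 = 19/2
Cooled game: {45/2 | 19/2}
Left option = 45/2

45/2


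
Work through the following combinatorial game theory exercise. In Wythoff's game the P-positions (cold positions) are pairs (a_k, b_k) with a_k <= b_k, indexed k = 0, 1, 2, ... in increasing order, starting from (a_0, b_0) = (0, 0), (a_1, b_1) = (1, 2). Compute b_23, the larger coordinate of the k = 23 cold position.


By Wythoff's theorem, a_k = floor(k * phi) and b_k = floor(k * phi^2) = a_k + k, where phi = (1 + sqrt(5))/2 is the golden ratio.
phi = (1 + sqrt(5))/2 = 1.618034
phi^2 = phi + 1 = 2.618034
k = 23
k * phi^2 = 23 * 2.618034 = 60.214782
b_23 = floor(k * phi^2) = 60 (check: a_23 + k = 37 + 23 = 60)

60


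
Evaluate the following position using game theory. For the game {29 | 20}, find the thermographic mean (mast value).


Game = {29 | 20}, a switch {a | b} with numbers a > b.
Its thermograph has left wall a - t and right wall b + t, which meet at t = (a - b)/2, where both equal (a + b)/2. So the mast (mean value) is at (a + b)/2.
Mean = (29 + (20))/2 = 49/2 = 49/2

49/2


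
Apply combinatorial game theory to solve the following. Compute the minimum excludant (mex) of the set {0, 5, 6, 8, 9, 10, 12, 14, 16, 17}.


Set = {0, 5, 6, 8, 9, 10, 12, 14, 16, 17}
0 is in the set.
1 is NOT in the set. This is the mex.
mex = 1

1


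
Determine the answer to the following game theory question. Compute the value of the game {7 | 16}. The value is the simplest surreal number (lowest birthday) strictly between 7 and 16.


Left options: {7}, max = 7
Right options: {16}, min = 16
All options are numbers and max(Left) < min(Right), so by the simplicity theorem the value is the simplest (earliest-born) number strictly between 7 and 16.
Integers 8 through 15 all lie strictly between 7 and 16.
Among integers, the simplest (lowest birthday = smallest |n|; 0 is born on day 0, +-n on day n) is 8.
No non-integer in the interval can be simpler: if x is a non-integer in the interval, then floor(x) or ceil(x) also lies in the interval (the interval contains an integer), and both are proper prefixes of x's sign expansion, i.e. born earlier. So the game value is 8.
Game value = 8

8


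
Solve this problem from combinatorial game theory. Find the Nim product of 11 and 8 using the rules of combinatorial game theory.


Nim multiplication is bilinear over XOR: (u XOR v) * w = (u*w) XOR (v*w).
So we split each operand into its bit components and XOR the pairwise Nim products.
11 = 1 + 2 + 8 (as XOR of powers of 2).
8 = 8 (as XOR of powers of 2).
Using the standard Nim-product table on single bits:
  2*2 = 3,   2*4 = 8,   2*8 = 12,
  4*4 = 6,   4*8 = 11,  8*8 = 13,
and  1*x = x (identity), k*l = l*k (commutative).
Pairwise Nim products:
  1 * 8 = 8
  2 * 8 = 12
  8 * 8 = 13
XOR them: 8 XOR 12 XOR 13 = 9.
Result: 11 * 8 = 9 (in Nim).

9


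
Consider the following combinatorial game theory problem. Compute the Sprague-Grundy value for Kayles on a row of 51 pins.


Kayles: a move removes 1 or 2 adjacent pins from a contiguous row.
Removing pins from a row of k leaves two independent rows (a, b) with a + b = k - 1 (one pin) or a + b = k - 2 (two pins); an end removal gives a = 0.
By Sprague-Grundy, G(k) = mex{ G(a) XOR G(b) } over all these splits. G(0) = 0.
G(1): splits (0,0):0^0=0 -> mex({0}) = 1
G(2): splits (0,1):0^1=1 (0,0):0^0=0 -> mex({0, 1}) = 2
G(3): splits (0,2):0^2=2 (1,1):1^1=0 (0,1):0^1=1 -> mex({0, 1, 2}) = 3
G(4): splits (0,3):0^3=3 (1,2):1^2=3 (0,2):0^2=2 (1,1):1^1=0 -> mex({0, 2, 3}) = 1
G(5): splits (0,4):0^1=1 (1,3):1^3=2 (2,2):2^2=0 (0,3):0^3=3 (1,2):1^2=3 -> mex({0, 1, 2, 3}) = 4
G(6) = mex({0, 1, 2, 4}) = 3
G(7) = mex({0, 1, 3, 4, 5}) = 2
G(8) = mex({0, 2, 3, 5, 6}) = 1
G(9) = mex({0, 1, 2, 3, 6, 7}) = 4
G(10) = mex({0, 1, 3, 4, 5, 7}) = 2
G(11) = mex({0, 1, 2, 3, 4, 5}) = 6
G(12) = mex({0, 1, 2, 3, 5, 6, 7}) = 4
G(13) = mex({0, 2, 3, 4, 6, 7}) = 1
G(14) = mex({0, 1, 4, 5, 6, 7}) = 2
G(15) = mex({0, 1, 2, 3, 4, 5, 6}) = 7
G(16) = mex({0, 2, 3, 5, 6, 7}) = 1
G(17) = mex({0, 1, 2, 3, 5, 6, 7}) = 4
G(18) = mex({0, 1, 2, 4, 5, 6}) = 3
G(19) = mex({0, 1, 3, 4, 5, 7}) = 2
G(20) = mex({0, 2, 3, 4, 5, 6, 7}) = 1
G(21) = mex({0, 1, 2, 3, 5, 6, 7}) = 4
G(22) = mex({0, 1, 2, 3, 4, 5, 7}) = 6
G(23) = mex({0, 1, 2, 3, 4, 5, 6}) = 7
G(24) = mex({0, 1, 2, 3, 5, 6, 7}) = 4
G(25) = mex({0, 2, 3, 4, 6, 7}) = 1
G(26) = mex({0, 1, 3, 4, 5, 6, 7}) = 2
G(27) = mex({0, 1, 2, 3, 4, 5, 6, 7}) = 8
G(28) = mex({0, 1, 2, 3, 4, 6, 7, 8}) = 5
G(29) = mex({0, 1, 2, 3, 5, 6, 7, 8, 9}) = 4
G(30) = mex({0, 1, 2, 3, 4, 5, 6, 9, 10}) = 7
G(31) = mex({0, 1, 3, 4, 5, 7, 10, 11}) = 2
G(32) = mex({0, 2, 3, 4, 5, 6, 7, 9, 11}) = 1
G(33) = mex({0, 1, 2, 3, 4, 5, 6, 7, 9, 12}) = 8
G(34) = mex({0, 1, 2, 3, 4, 5, 7, 8, 11, 12}) = 6
G(35) = mex({0, 1, 2, 3, 4, 5, 6, 8, 9, 10, 11}) = 7
G(36) = mex({0, 1, 2, 3, 5, 6, 7, 9, 10}) = 4
G(37) = mex({0, 2, 3, 4, 6, 7, 9, 10, 11, 12}) = 1
G(38) = mex({0, 1, 3, 4, 5, 6, 7, 9, 10, 11, 12}) = 2
G(39) = mex({0, 1, 2, 4, 5, 6, 7, 9, 10, 12, 14}) = 3
G(40) = mex({0, 2, 3, 4, 6, 7, 11, 12, 14}) = 1
G(41) = mex({0, 1, 2, 3, 5, 6, 7, 9, 10, 11, 12}) = 4
G(42) = mex({0, 1, 2, 3, 4, 5, 6, 9, 10}) = 7
G(43) = mex({0, 1, 3, 4, 5, 7, 9, 10, 12, 15}) = 2
G(44) = mex({0, 2, 3, 4, 5, 6, 7, 9, 10, 12, 15}) = 1
G(45) = mex({0, 1, 2, 3, 4, 5, 6, 7, 9, 10, 12, 14}) = 8
G(46) = mex({0, 1, 3, 4, 5, 7, 8, 11, 12, 14}) = 2
G(47) = mex({0, 1, 2, 3, 4, 5, 6, 8, 9, 10, 11, 12}) = 7
G(48) = mex({0, 1, 2, 3, 5, 6, 7, 9, 10}) = 4
G(49) = mex({0, 2, 3, 4, 6, 7, 9, 10, 11, 12, 15}) = 1
G(50) = mex({0, 1, 4, 5, 6, 7, 9, 11, 12, 14, 15}) = 2
G(51) = mex({0, 1, 2, 3, 4, 5, 6, 7, 9, 12, 14, 15}) = 8
Therefore G(51) = 8.

8


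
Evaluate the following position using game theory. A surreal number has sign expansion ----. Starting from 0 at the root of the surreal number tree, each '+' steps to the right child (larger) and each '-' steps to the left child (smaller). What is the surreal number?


Sign expansion: ----
Rule: track bounds (lo, hi), initially (-inf, +inf). On '+', the current value becomes lo and we move to the simplest number in (value, hi): value + 1 if hi = +inf, otherwise the midpoint (value + hi)/2. On '-', the current value becomes hi and we move to value - 1 if lo = -inf, otherwise the midpoint (lo + value)/2.
Start at 0.
Step 1: sign = -, move left. Bounds: (-inf, 0). Value = -1
Step 2: sign = -, move left. Bounds: (-inf, -1). Value = -2
Step 3: sign = -, move left. Bounds: (-inf, -2). Value = -3
Step 4: sign = -, move left. Bounds: (-inf, -3). Value = -4
The surreal number with sign expansion ---- is -4.

-4


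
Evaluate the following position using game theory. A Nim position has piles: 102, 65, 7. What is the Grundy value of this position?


We need the XOR (exclusive or) of all pile sizes.
After XOR-ing pile 1 (size 102): 0 XOR 102 = 102
After XOR-ing pile 2 (size 65): 102 XOR 65 = 39
After XOR-ing pile 3 (size 7): 39 XOR 7 = 32
The Nim-value of this position is 32.

32


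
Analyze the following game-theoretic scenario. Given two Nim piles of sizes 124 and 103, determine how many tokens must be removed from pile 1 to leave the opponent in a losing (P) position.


Piles: 124 and 103
Current XOR: 124 XOR 103 = 27 (non-zero, so this is an N-position).
To make the XOR zero, we need to find a move that balances the piles.
For pile 1 (size 124): target = 124 XOR 27 = 103
We reduce pile 1 from 124 to 103.
Tokens removed: 124 - 103 = 21
Verification: 103 XOR 103 = 0

21


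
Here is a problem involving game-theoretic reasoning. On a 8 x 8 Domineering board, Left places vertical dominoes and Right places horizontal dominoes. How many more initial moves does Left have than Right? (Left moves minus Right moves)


Board is 8 x 8 (rows x cols).
Left (vertical) placements: (rows-1) * cols = 7 * 8 = 56
Right (horizontal) placements: rows * (cols-1) = 8 * 7 = 56
Advantage = Left - Right = 56 - 56 = 0

0


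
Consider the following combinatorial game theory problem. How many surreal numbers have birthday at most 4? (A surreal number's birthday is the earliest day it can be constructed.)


Day 0: {|} = 0 is born. Count = 1.
Day n: the number of surreal numbers born by day n is 2^(n+1) - 1.
By day 0: 2^1 - 1 = 1
By day 1: 2^2 - 1 = 3
By day 2: 2^3 - 1 = 7
By day 3: 2^4 - 1 = 15
By day 4: 2^5 - 1 = 31
By day 4: 31 surreal numbers.

31


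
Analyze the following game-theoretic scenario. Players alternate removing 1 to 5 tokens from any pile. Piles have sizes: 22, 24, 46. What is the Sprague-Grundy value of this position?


Subtraction set: {1, 2, 3, 4, 5}
For this subtraction set, G(n) = n mod 6 (period = max + 1 = 6).
Pile 1 (size 22): G(22) = 22 mod 6 = 4
Pile 2 (size 24): G(24) = 24 mod 6 = 0
Pile 3 (size 46): G(46) = 46 mod 6 = 4
Total Grundy value = XOR of all: 4 XOR 0 XOR 4 = 0

0


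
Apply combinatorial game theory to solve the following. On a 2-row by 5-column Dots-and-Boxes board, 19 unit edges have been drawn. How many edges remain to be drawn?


Grid: 2 x 5 boxes, i.e. 3 rows and 6 columns of dots.
Horizontal edges: (rows + 1) * cols = 3 * 5 = 15
Vertical edges: rows * (cols + 1) = 2 * 6 = 12
Total edges: 15 + 12 = 27
Edges drawn: 19
Remaining: 27 - 19 = 8

8


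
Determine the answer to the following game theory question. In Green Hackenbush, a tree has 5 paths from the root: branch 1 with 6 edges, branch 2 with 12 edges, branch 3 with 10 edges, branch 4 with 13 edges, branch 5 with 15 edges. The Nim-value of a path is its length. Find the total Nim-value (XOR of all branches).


The tree has 5 branches from the ground vertex.
In Green Hackenbush, the Nim-value of a simple path of length k is k.
Branch 1: length 6, Nim-value = 6
Branch 2: length 12, Nim-value = 12
Branch 3: length 10, Nim-value = 10
Branch 4: length 13, Nim-value = 13
Branch 5: length 15, Nim-value = 15
Total Nim-value = XOR of all branch values:
0 XOR 6 = 6
6 XOR 12 = 10
10 XOR 10 = 0
0 XOR 13 = 13
13 XOR 15 = 2
Nim-value of the tree = 2

2


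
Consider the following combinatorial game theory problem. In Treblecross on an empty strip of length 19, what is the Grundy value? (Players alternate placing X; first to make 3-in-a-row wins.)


Treblecross: place X on empty cells; 3-in-a-row wins.
Playing within two cells of an existing X lets the opponent win at once, so sensible play treats the cells i-2..i+2 around each X as dead. The player left with no safe cell loses, so this is a normal-play take-away game on strips of safe cells.
Placing X at cell i (0-indexed) of a strip of k safe cells leaves independent strips of sizes max(0, i-2) and max(0, k-i-3). Hence G(k) = mex{ G(max(0,i-2)) XOR G(max(0,k-i-3)) : 0 <= i < k }, with G(0) = 0.
G(1): splits (0,0):0^0=0 -> mex({0}) = 1
G(2): splits (0,0):0^0=0 -> mex({0}) = 1
G(3): splits (0,0):0^0=0 -> mex({0}) = 1
G(4): splits (0,1):0^1=1 (0,0):0^0=0 -> mex({0, 1}) = 2
G(5): splits (0,2):0^1=1 (0,1):0^1=1 (0,0):0^0=0 -> mex({0, 1}) = 2
G(6) = mex({1}) = 0
G(7) = mex({0, 1, 2}) = 3
G(8) = mex({0, 1, 2}) = 3
G(9) = mex({0, 2}) = 1
G(10) = mex({0, 2, 3}) = 1
G(11) = mex({0, 3}) = 1
G(12) = mex({1, 3}) = 0
G(13) = mex({0, 1, 2, 3}) = 4
G(14) = mex({0, 1, 2}) = 3
G(15) = mex({0, 1, 2}) = 3
G(16) = mex({0, 1, 2, 4}) = 3
G(17) = mex({0, 1, 3, 4}) = 2
G(18) = mex({0, 1, 3, 4}) = 2
G(19) = mex({0, 1, 3, 5}) = 2
Therefore G(19) = 2.

2


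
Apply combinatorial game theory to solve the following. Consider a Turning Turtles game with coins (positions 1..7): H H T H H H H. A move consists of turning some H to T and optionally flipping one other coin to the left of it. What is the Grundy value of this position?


Coins: H H T H H H H
Key fact: a single head at position k behaves exactly like a Nim heap of size k (turning it to T and optionally flipping a coin at j < k corresponds to moving the heap from k to j, or to 0), and heads combine as a disjunctive sum (two heads at the same place would cancel, matching j XOR j = 0). So the Nim-value is the XOR of the 1-indexed positions of the heads.
Face-up positions (1-indexed): [1, 2, 4, 5, 6, 7]
XOR 0 with 1: 0 XOR 1 = 1
XOR 1 with 2: 1 XOR 2 = 3
XOR 3 with 4: 3 XOR 4 = 7
XOR 7 with 5: 7 XOR 5 = 2
XOR 2 with 6: 2 XOR 6 = 4
XOR 4 with 7: 4 XOR 7 = 3
Nim-value = 3

3


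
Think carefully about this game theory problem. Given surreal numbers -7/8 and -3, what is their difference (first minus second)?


x = -7/8, y = -3
Converting to common denominator: 8
x = -7/8, y = -24/8
x - y = -7/8 - -3 = 17/8

17/8


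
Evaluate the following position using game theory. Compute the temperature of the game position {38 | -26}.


The game is {38 | -26}, a switch {a | b} with numbers a > b.
Cooling {a | b} by t gives {a - t | b + t}, which stops being hot when a - t = b + t, i.e. at t = (a - b)/2. So the temperature of a switch is (a - b)/2.
Temperature = (Left option - Right option) / 2
= (38 - (-26)) / 2
= 64 / 2
= 32

32


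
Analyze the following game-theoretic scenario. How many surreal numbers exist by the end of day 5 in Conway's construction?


Day 0: {|} = 0 is born. Count = 1.
Day n: the number of surreal numbers born by day n is 2^(n+1) - 1.
By day 0: 2^1 - 1 = 1
By day 1: 2^2 - 1 = 3
By day 2: 2^3 - 1 = 7
By day 3: 2^4 - 1 = 15
By day 4: 2^5 - 1 = 31
By day 5: 2^6 - 1 = 63
By day 5: 63 surreal numbers.

63


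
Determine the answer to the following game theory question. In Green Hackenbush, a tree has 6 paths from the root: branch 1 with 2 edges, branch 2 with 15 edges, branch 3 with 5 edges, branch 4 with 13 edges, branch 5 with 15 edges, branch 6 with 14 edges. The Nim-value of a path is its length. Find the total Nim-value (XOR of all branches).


The tree has 6 branches from the ground vertex.
In Green Hackenbush, the Nim-value of a simple path of length k is k.
Branch 1: length 2, Nim-value = 2
Branch 2: length 15, Nim-value = 15
Branch 3: length 5, Nim-value = 5
Branch 4: length 13, Nim-value = 13
Branch 5: length 15, Nim-value = 15
Branch 6: length 14, Nim-value = 14
Total Nim-value = XOR of all branch values:
0 XOR 2 = 2
2 XOR 15 = 13
13 XOR 5 = 8
8 XOR 13 = 5
5 XOR 15 = 10
10 XOR 14 = 4
Nim-value of the tree = 4

4


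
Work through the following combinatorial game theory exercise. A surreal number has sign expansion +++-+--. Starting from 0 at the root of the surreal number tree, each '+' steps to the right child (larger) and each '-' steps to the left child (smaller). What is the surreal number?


Sign expansion: +++-+--
Rule: track bounds (lo, hi), initially (-inf, +inf). On '+', the current value becomes lo and we move to the simplest number in (value, hi): value + 1 if hi = +inf, otherwise the midpoint (value + hi)/2. On '-', the current value becomes hi and we move to value - 1 if lo = -inf, otherwise the midpoint (lo + value)/2.
Start at 0.
Step 1: sign = +, move right. Bounds: (0, +inf). Value = 1
Step 2: sign = +, move right. Bounds: (1, +inf). Value = 2
Step 3: sign = +, move right. Bounds: (2, +inf). Value = 3
Step 4: sign = -, move left. Bounds: (2, 3). Value = 5/2
Step 5: sign = +, move right. Bounds: (5/2, 3). Value = 11/4
Step 6: sign = -, move left. Bounds: (5/2, 11/4). Value = 21/8
Step 7: sign = -, move left. Bounds: (5/2, 21/8). Value = 41/16
The surreal number with sign expansion +++-+-- is 41/16.

41/16


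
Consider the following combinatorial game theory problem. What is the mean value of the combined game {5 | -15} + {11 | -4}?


G1 = {5 | -15}, G2 = {11 | -4}
Each is a switch {a | b} with numbers a > b; its mean value is (a + b)/2, and mean value is additive over game sums: m(G1 + G2) = m(G1) + m(G2).
Mean of G1 = (5 + (-15))/2 = -10/2 = -5
Mean of G2 = (11 + (-4))/2 = 7/2 = 7/2
Mean of G1 + G2 = -5 + 7/2 = -3/2

-3/2


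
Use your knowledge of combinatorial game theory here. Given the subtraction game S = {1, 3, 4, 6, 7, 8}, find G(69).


The subtraction set is S = {1, 3, 4, 6, 7, 8}.
G(k) = mex{ G(k - s) : s in S, s <= k }. We compute iteratively: G(0) = 0.
G(1) = mex({0}) = 1
G(2) = mex({1}) = 0
G(3) = mex({0}) = 1
G(4) = mex({0, 1}) = 2
G(5) = mex({0, 1, 2}) = 3
G(6) = mex({0, 1, 3}) = 2
G(7) = mex({0, 1, 2}) = 3
G(8) = mex({0, 1, 2, 3}) = 4
G(9) = mex({0, 1, 2, 3, 4}) = 5
G(10) = mex({0, 1, 2, 3, 5}) = 4
G(11) = mex({1, 2, 3, 4}) = 0
G(12) = mex({0, 2, 3, 4, 5}) = 1
G(13) = mex({1, 2, 3, 4, 5}) = 0
G(14) = mex({0, 2, 3, 4}) = 1
G(15) = mex({0, 1, 3, 4, 5}) = 2
G(16) = mex({0, 1, 2, 4, 5}) = 3
G(17) = mex({0, 1, 3, 4, 5}) = 2
G(18) = mex({0, 1, 2, 4}) = 3
Observe that G(11)..G(18) = 0, 1, 0, 1, 2, 3, 2, 3 repeats G(0)..G(7) = 0, 1, 0, 1, 2, 3, 2, 3.
For k >= max(S) = 8, G(k) is determined by the previous 8 values G(k-8)..G(k-1); a window of 8 consecutive values has recurred shifted by 11, so by induction G(k + 11) = G(k) for all k >= 0: the sequence is periodic from the start with period 11.
One period: G(0..10) = 0, 1, 0, 1, 2, 3, 2, 3, 4, 5, 4.
69 mod 11 = 3, so G(69) = G(3) = 1.

1
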